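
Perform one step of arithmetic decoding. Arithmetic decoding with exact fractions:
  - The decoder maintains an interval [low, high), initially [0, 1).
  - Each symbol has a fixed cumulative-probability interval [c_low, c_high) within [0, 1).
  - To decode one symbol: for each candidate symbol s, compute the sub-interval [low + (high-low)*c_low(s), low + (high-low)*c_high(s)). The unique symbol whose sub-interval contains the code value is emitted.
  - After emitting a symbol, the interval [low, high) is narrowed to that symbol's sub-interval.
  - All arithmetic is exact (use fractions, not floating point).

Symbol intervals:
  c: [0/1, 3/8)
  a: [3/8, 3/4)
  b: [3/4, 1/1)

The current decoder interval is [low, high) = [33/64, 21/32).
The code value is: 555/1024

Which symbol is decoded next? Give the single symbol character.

Interval width = high − low = 21/32 − 33/64 = 9/64
Scaled code = (code − low) / width = (555/1024 − 33/64) / 9/64 = 3/16
  c: [0/1, 3/8) ← scaled code falls here ✓
  a: [3/8, 3/4) 
  b: [3/4, 1/1) 

Answer: c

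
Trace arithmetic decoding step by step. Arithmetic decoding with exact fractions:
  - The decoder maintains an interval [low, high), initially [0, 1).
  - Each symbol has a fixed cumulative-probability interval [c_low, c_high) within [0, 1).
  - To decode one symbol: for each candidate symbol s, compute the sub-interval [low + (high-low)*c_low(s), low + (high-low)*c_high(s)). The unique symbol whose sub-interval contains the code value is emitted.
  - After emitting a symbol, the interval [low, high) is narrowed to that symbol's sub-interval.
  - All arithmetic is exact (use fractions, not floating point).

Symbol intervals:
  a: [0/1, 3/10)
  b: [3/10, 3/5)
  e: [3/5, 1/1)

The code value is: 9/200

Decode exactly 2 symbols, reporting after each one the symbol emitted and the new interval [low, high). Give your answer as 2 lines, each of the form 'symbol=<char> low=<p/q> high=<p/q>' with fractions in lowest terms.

Step 1: interval [0/1, 1/1), width = 1/1 - 0/1 = 1/1
  'a': [0/1 + 1/1*0/1, 0/1 + 1/1*3/10) = [0/1, 3/10) <- contains code 9/200
  'b': [0/1 + 1/1*3/10, 0/1 + 1/1*3/5) = [3/10, 3/5)
  'e': [0/1 + 1/1*3/5, 0/1 + 1/1*1/1) = [3/5, 1/1)
  emit 'a', narrow to [0/1, 3/10)
Step 2: interval [0/1, 3/10), width = 3/10 - 0/1 = 3/10
  'a': [0/1 + 3/10*0/1, 0/1 + 3/10*3/10) = [0/1, 9/100) <- contains code 9/200
  'b': [0/1 + 3/10*3/10, 0/1 + 3/10*3/5) = [9/100, 9/50)
  'e': [0/1 + 3/10*3/5, 0/1 + 3/10*1/1) = [9/50, 3/10)
  emit 'a', narrow to [0/1, 9/100)

Answer: symbol=a low=0/1 high=3/10
symbol=a low=0/1 high=9/100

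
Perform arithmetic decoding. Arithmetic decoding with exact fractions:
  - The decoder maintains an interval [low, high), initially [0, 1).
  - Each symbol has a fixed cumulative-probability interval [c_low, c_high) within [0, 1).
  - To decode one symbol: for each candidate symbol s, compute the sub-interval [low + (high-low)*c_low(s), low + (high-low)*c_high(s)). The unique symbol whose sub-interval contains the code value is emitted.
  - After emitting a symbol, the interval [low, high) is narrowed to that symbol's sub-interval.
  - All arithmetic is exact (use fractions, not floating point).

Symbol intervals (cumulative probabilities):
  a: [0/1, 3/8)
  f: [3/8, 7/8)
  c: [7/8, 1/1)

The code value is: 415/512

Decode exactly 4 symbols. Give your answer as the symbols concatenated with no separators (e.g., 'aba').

Step 1: interval [0/1, 1/1), width = 1/1 - 0/1 = 1/1
  'a': [0/1 + 1/1*0/1, 0/1 + 1/1*3/8) = [0/1, 3/8)
  'f': [0/1 + 1/1*3/8, 0/1 + 1/1*7/8) = [3/8, 7/8) <- contains code 415/512
  'c': [0/1 + 1/1*7/8, 0/1 + 1/1*1/1) = [7/8, 1/1)
  emit 'f', narrow to [3/8, 7/8)
Step 2: interval [3/8, 7/8), width = 7/8 - 3/8 = 1/2
  'a': [3/8 + 1/2*0/1, 3/8 + 1/2*3/8) = [3/8, 9/16)
  'f': [3/8 + 1/2*3/8, 3/8 + 1/2*7/8) = [9/16, 13/16) <- contains code 415/512
  'c': [3/8 + 1/2*7/8, 3/8 + 1/2*1/1) = [13/16, 7/8)
  emit 'f', narrow to [9/16, 13/16)
Step 3: interval [9/16, 13/16), width = 13/16 - 9/16 = 1/4
  'a': [9/16 + 1/4*0/1, 9/16 + 1/4*3/8) = [9/16, 21/32)
  'f': [9/16 + 1/4*3/8, 9/16 + 1/4*7/8) = [21/32, 25/32)
  'c': [9/16 + 1/4*7/8, 9/16 + 1/4*1/1) = [25/32, 13/16) <- contains code 415/512
  emit 'c', narrow to [25/32, 13/16)
Step 4: interval [25/32, 13/16), width = 13/16 - 25/32 = 1/32
  'a': [25/32 + 1/32*0/1, 25/32 + 1/32*3/8) = [25/32, 203/256)
  'f': [25/32 + 1/32*3/8, 25/32 + 1/32*7/8) = [203/256, 207/256)
  'c': [25/32 + 1/32*7/8, 25/32 + 1/32*1/1) = [207/256, 13/16) <- contains code 415/512
  emit 'c', narrow to [207/256, 13/16)

Answer: ffcc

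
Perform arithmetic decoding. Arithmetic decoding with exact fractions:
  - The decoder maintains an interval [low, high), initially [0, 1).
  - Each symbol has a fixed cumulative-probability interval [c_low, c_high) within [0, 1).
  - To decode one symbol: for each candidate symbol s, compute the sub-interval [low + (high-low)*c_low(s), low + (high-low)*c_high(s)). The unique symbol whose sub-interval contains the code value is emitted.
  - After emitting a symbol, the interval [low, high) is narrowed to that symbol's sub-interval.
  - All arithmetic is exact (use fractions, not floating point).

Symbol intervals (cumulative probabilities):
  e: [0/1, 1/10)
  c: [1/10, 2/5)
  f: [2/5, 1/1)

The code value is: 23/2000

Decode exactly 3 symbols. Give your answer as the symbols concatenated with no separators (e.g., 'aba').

Step 1: interval [0/1, 1/1), width = 1/1 - 0/1 = 1/1
  'e': [0/1 + 1/1*0/1, 0/1 + 1/1*1/10) = [0/1, 1/10) <- contains code 23/2000
  'c': [0/1 + 1/1*1/10, 0/1 + 1/1*2/5) = [1/10, 2/5)
  'f': [0/1 + 1/1*2/5, 0/1 + 1/1*1/1) = [2/5, 1/1)
  emit 'e', narrow to [0/1, 1/10)
Step 2: interval [0/1, 1/10), width = 1/10 - 0/1 = 1/10
  'e': [0/1 + 1/10*0/1, 0/1 + 1/10*1/10) = [0/1, 1/100)
  'c': [0/1 + 1/10*1/10, 0/1 + 1/10*2/5) = [1/100, 1/25) <- contains code 23/2000
  'f': [0/1 + 1/10*2/5, 0/1 + 1/10*1/1) = [1/25, 1/10)
  emit 'c', narrow to [1/100, 1/25)
Step 3: interval [1/100, 1/25), width = 1/25 - 1/100 = 3/100
  'e': [1/100 + 3/100*0/1, 1/100 + 3/100*1/10) = [1/100, 13/1000) <- contains code 23/2000
  'c': [1/100 + 3/100*1/10, 1/100 + 3/100*2/5) = [13/1000, 11/500)
  'f': [1/100 + 3/100*2/5, 1/100 + 3/100*1/1) = [11/500, 1/25)
  emit 'e', narrow to [1/100, 13/1000)

Answer: ece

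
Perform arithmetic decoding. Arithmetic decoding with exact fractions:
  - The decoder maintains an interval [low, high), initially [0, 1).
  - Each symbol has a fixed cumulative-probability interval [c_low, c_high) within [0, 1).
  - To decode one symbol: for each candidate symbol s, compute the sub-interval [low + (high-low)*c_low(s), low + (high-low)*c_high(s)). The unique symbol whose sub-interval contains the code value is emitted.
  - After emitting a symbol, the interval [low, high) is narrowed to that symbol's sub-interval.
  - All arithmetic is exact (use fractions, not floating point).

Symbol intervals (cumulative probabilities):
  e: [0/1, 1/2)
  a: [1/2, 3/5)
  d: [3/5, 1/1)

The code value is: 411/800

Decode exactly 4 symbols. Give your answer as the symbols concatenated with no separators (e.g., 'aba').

Answer: aeea

Derivation:
Step 1: interval [0/1, 1/1), width = 1/1 - 0/1 = 1/1
  'e': [0/1 + 1/1*0/1, 0/1 + 1/1*1/2) = [0/1, 1/2)
  'a': [0/1 + 1/1*1/2, 0/1 + 1/1*3/5) = [1/2, 3/5) <- contains code 411/800
  'd': [0/1 + 1/1*3/5, 0/1 + 1/1*1/1) = [3/5, 1/1)
  emit 'a', narrow to [1/2, 3/5)
Step 2: interval [1/2, 3/5), width = 3/5 - 1/2 = 1/10
  'e': [1/2 + 1/10*0/1, 1/2 + 1/10*1/2) = [1/2, 11/20) <- contains code 411/800
  'a': [1/2 + 1/10*1/2, 1/2 + 1/10*3/5) = [11/20, 14/25)
  'd': [1/2 + 1/10*3/5, 1/2 + 1/10*1/1) = [14/25, 3/5)
  emit 'e', narrow to [1/2, 11/20)
Step 3: interval [1/2, 11/20), width = 11/20 - 1/2 = 1/20
  'e': [1/2 + 1/20*0/1, 1/2 + 1/20*1/2) = [1/2, 21/40) <- contains code 411/800
  'a': [1/2 + 1/20*1/2, 1/2 + 1/20*3/5) = [21/40, 53/100)
  'd': [1/2 + 1/20*3/5, 1/2 + 1/20*1/1) = [53/100, 11/20)
  emit 'e', narrow to [1/2, 21/40)
Step 4: interval [1/2, 21/40), width = 21/40 - 1/2 = 1/40
  'e': [1/2 + 1/40*0/1, 1/2 + 1/40*1/2) = [1/2, 41/80)
  'a': [1/2 + 1/40*1/2, 1/2 + 1/40*3/5) = [41/80, 103/200) <- contains code 411/800
  'd': [1/2 + 1/40*3/5, 1/2 + 1/40*1/1) = [103/200, 21/40)
  emit 'a', narrow to [41/80, 103/200)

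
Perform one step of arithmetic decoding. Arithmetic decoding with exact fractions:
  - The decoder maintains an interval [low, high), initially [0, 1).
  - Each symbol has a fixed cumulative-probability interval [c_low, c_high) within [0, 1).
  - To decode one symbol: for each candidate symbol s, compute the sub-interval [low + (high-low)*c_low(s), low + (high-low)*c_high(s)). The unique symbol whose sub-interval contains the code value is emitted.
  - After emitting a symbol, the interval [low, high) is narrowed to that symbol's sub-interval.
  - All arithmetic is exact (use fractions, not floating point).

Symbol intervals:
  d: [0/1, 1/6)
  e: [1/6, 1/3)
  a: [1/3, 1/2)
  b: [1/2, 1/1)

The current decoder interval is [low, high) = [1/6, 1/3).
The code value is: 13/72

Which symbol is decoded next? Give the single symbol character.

Interval width = high − low = 1/3 − 1/6 = 1/6
Scaled code = (code − low) / width = (13/72 − 1/6) / 1/6 = 1/12
  d: [0/1, 1/6) ← scaled code falls here ✓
  e: [1/6, 1/3) 
  a: [1/3, 1/2) 
  b: [1/2, 1/1) 

Answer: d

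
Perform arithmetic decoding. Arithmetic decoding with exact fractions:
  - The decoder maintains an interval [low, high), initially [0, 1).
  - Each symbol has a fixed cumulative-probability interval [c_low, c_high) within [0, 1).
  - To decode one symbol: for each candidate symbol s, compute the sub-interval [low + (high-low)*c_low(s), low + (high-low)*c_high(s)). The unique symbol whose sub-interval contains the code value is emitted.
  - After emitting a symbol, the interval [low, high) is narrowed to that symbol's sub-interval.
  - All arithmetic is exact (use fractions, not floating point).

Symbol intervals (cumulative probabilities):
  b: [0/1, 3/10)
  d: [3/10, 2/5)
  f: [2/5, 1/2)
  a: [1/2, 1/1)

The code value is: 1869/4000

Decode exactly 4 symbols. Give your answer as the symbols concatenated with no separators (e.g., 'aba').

Step 1: interval [0/1, 1/1), width = 1/1 - 0/1 = 1/1
  'b': [0/1 + 1/1*0/1, 0/1 + 1/1*3/10) = [0/1, 3/10)
  'd': [0/1 + 1/1*3/10, 0/1 + 1/1*2/5) = [3/10, 2/5)
  'f': [0/1 + 1/1*2/5, 0/1 + 1/1*1/2) = [2/5, 1/2) <- contains code 1869/4000
  'a': [0/1 + 1/1*1/2, 0/1 + 1/1*1/1) = [1/2, 1/1)
  emit 'f', narrow to [2/5, 1/2)
Step 2: interval [2/5, 1/2), width = 1/2 - 2/5 = 1/10
  'b': [2/5 + 1/10*0/1, 2/5 + 1/10*3/10) = [2/5, 43/100)
  'd': [2/5 + 1/10*3/10, 2/5 + 1/10*2/5) = [43/100, 11/25)
  'f': [2/5 + 1/10*2/5, 2/5 + 1/10*1/2) = [11/25, 9/20)
  'a': [2/5 + 1/10*1/2, 2/5 + 1/10*1/1) = [9/20, 1/2) <- contains code 1869/4000
  emit 'a', narrow to [9/20, 1/2)
Step 3: interval [9/20, 1/2), width = 1/2 - 9/20 = 1/20
  'b': [9/20 + 1/20*0/1, 9/20 + 1/20*3/10) = [9/20, 93/200)
  'd': [9/20 + 1/20*3/10, 9/20 + 1/20*2/5) = [93/200, 47/100) <- contains code 1869/4000
  'f': [9/20 + 1/20*2/5, 9/20 + 1/20*1/2) = [47/100, 19/40)
  'a': [9/20 + 1/20*1/2, 9/20 + 1/20*1/1) = [19/40, 1/2)
  emit 'd', narrow to [93/200, 47/100)
Step 4: interval [93/200, 47/100), width = 47/100 - 93/200 = 1/200
  'b': [93/200 + 1/200*0/1, 93/200 + 1/200*3/10) = [93/200, 933/2000)
  'd': [93/200 + 1/200*3/10, 93/200 + 1/200*2/5) = [933/2000, 467/1000)
  'f': [93/200 + 1/200*2/5, 93/200 + 1/200*1/2) = [467/1000, 187/400) <- contains code 1869/4000
  'a': [93/200 + 1/200*1/2, 93/200 + 1/200*1/1) = [187/400, 47/100)
  emit 'f', narrow to [467/1000, 187/400)

Answer: fadf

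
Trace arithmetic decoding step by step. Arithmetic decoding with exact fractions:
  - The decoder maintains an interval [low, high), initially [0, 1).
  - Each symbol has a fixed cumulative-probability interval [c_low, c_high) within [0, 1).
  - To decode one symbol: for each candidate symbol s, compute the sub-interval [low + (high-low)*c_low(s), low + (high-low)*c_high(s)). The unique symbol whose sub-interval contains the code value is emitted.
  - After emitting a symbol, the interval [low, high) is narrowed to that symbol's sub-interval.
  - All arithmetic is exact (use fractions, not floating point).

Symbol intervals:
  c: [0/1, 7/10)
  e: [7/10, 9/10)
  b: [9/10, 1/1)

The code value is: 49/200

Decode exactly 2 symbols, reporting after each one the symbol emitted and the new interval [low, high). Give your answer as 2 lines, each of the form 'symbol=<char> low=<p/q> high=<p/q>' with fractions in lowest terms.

Step 1: interval [0/1, 1/1), width = 1/1 - 0/1 = 1/1
  'c': [0/1 + 1/1*0/1, 0/1 + 1/1*7/10) = [0/1, 7/10) <- contains code 49/200
  'e': [0/1 + 1/1*7/10, 0/1 + 1/1*9/10) = [7/10, 9/10)
  'b': [0/1 + 1/1*9/10, 0/1 + 1/1*1/1) = [9/10, 1/1)
  emit 'c', narrow to [0/1, 7/10)
Step 2: interval [0/1, 7/10), width = 7/10 - 0/1 = 7/10
  'c': [0/1 + 7/10*0/1, 0/1 + 7/10*7/10) = [0/1, 49/100) <- contains code 49/200
  'e': [0/1 + 7/10*7/10, 0/1 + 7/10*9/10) = [49/100, 63/100)
  'b': [0/1 + 7/10*9/10, 0/1 + 7/10*1/1) = [63/100, 7/10)
  emit 'c', narrow to [0/1, 49/100)

Answer: symbol=c low=0/1 high=7/10
symbol=c low=0/1 high=49/100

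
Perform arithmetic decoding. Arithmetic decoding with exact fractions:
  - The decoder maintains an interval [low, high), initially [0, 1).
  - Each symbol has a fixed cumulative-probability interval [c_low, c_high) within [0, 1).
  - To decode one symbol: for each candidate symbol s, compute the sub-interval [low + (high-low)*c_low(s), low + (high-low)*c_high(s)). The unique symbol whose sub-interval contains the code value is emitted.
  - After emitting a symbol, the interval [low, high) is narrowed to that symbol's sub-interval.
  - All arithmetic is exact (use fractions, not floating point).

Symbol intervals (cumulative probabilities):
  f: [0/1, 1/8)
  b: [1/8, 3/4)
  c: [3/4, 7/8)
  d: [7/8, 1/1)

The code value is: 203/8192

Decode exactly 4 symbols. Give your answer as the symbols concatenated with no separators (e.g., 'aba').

Answer: fbfd

Derivation:
Step 1: interval [0/1, 1/1), width = 1/1 - 0/1 = 1/1
  'f': [0/1 + 1/1*0/1, 0/1 + 1/1*1/8) = [0/1, 1/8) <- contains code 203/8192
  'b': [0/1 + 1/1*1/8, 0/1 + 1/1*3/4) = [1/8, 3/4)
  'c': [0/1 + 1/1*3/4, 0/1 + 1/1*7/8) = [3/4, 7/8)
  'd': [0/1 + 1/1*7/8, 0/1 + 1/1*1/1) = [7/8, 1/1)
  emit 'f', narrow to [0/1, 1/8)
Step 2: interval [0/1, 1/8), width = 1/8 - 0/1 = 1/8
  'f': [0/1 + 1/8*0/1, 0/1 + 1/8*1/8) = [0/1, 1/64)
  'b': [0/1 + 1/8*1/8, 0/1 + 1/8*3/4) = [1/64, 3/32) <- contains code 203/8192
  'c': [0/1 + 1/8*3/4, 0/1 + 1/8*7/8) = [3/32, 7/64)
  'd': [0/1 + 1/8*7/8, 0/1 + 1/8*1/1) = [7/64, 1/8)
  emit 'b', narrow to [1/64, 3/32)
Step 3: interval [1/64, 3/32), width = 3/32 - 1/64 = 5/64
  'f': [1/64 + 5/64*0/1, 1/64 + 5/64*1/8) = [1/64, 13/512) <- contains code 203/8192
  'b': [1/64 + 5/64*1/8, 1/64 + 5/64*3/4) = [13/512, 19/256)
  'c': [1/64 + 5/64*3/4, 1/64 + 5/64*7/8) = [19/256, 43/512)
  'd': [1/64 + 5/64*7/8, 1/64 + 5/64*1/1) = [43/512, 3/32)
  emit 'f', narrow to [1/64, 13/512)
Step 4: interval [1/64, 13/512), width = 13/512 - 1/64 = 5/512
  'f': [1/64 + 5/512*0/1, 1/64 + 5/512*1/8) = [1/64, 69/4096)
  'b': [1/64 + 5/512*1/8, 1/64 + 5/512*3/4) = [69/4096, 47/2048)
  'c': [1/64 + 5/512*3/4, 1/64 + 5/512*7/8) = [47/2048, 99/4096)
  'd': [1/64 + 5/512*7/8, 1/64 + 5/512*1/1) = [99/4096, 13/512) <- contains code 203/8192
  emit 'd', narrow to [99/4096, 13/512)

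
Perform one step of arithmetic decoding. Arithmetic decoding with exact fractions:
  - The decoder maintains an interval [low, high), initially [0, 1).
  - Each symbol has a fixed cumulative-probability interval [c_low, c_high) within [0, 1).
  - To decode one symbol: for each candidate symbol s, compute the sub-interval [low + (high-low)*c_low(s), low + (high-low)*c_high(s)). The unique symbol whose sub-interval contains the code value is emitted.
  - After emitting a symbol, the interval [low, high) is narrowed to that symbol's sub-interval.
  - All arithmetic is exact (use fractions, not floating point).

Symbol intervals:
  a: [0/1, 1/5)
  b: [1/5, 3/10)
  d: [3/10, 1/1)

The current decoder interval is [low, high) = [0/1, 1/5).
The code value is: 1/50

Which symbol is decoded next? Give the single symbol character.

Answer: a

Derivation:
Interval width = high − low = 1/5 − 0/1 = 1/5
Scaled code = (code − low) / width = (1/50 − 0/1) / 1/5 = 1/10
  a: [0/1, 1/5) ← scaled code falls here ✓
  b: [1/5, 3/10) 
  d: [3/10, 1/1) 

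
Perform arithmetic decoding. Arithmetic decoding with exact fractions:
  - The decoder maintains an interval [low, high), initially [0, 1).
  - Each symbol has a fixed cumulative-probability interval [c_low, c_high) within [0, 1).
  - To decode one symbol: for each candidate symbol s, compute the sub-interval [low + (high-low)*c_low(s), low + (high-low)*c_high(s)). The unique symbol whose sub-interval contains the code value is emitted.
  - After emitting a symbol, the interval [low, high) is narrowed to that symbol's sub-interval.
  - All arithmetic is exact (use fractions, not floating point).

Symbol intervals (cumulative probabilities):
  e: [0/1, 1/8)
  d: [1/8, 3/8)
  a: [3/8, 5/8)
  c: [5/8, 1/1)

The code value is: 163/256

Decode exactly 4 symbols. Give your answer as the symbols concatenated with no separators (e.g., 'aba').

Step 1: interval [0/1, 1/1), width = 1/1 - 0/1 = 1/1
  'e': [0/1 + 1/1*0/1, 0/1 + 1/1*1/8) = [0/1, 1/8)
  'd': [0/1 + 1/1*1/8, 0/1 + 1/1*3/8) = [1/8, 3/8)
  'a': [0/1 + 1/1*3/8, 0/1 + 1/1*5/8) = [3/8, 5/8)
  'c': [0/1 + 1/1*5/8, 0/1 + 1/1*1/1) = [5/8, 1/1) <- contains code 163/256
  emit 'c', narrow to [5/8, 1/1)
Step 2: interval [5/8, 1/1), width = 1/1 - 5/8 = 3/8
  'e': [5/8 + 3/8*0/1, 5/8 + 3/8*1/8) = [5/8, 43/64) <- contains code 163/256
  'd': [5/8 + 3/8*1/8, 5/8 + 3/8*3/8) = [43/64, 49/64)
  'a': [5/8 + 3/8*3/8, 5/8 + 3/8*5/8) = [49/64, 55/64)
  'c': [5/8 + 3/8*5/8, 5/8 + 3/8*1/1) = [55/64, 1/1)
  emit 'e', narrow to [5/8, 43/64)
Step 3: interval [5/8, 43/64), width = 43/64 - 5/8 = 3/64
  'e': [5/8 + 3/64*0/1, 5/8 + 3/64*1/8) = [5/8, 323/512)
  'd': [5/8 + 3/64*1/8, 5/8 + 3/64*3/8) = [323/512, 329/512) <- contains code 163/256
  'a': [5/8 + 3/64*3/8, 5/8 + 3/64*5/8) = [329/512, 335/512)
  'c': [5/8 + 3/64*5/8, 5/8 + 3/64*1/1) = [335/512, 43/64)
  emit 'd', narrow to [323/512, 329/512)
Step 4: interval [323/512, 329/512), width = 329/512 - 323/512 = 3/256
  'e': [323/512 + 3/256*0/1, 323/512 + 3/256*1/8) = [323/512, 1295/2048)
  'd': [323/512 + 3/256*1/8, 323/512 + 3/256*3/8) = [1295/2048, 1301/2048)
  'a': [323/512 + 3/256*3/8, 323/512 + 3/256*5/8) = [1301/2048, 1307/2048) <- contains code 163/256
  'c': [323/512 + 3/256*5/8, 323/512 + 3/256*1/1) = [1307/2048, 329/512)
  emit 'a', narrow to [1301/2048, 1307/2048)

Answer: ceda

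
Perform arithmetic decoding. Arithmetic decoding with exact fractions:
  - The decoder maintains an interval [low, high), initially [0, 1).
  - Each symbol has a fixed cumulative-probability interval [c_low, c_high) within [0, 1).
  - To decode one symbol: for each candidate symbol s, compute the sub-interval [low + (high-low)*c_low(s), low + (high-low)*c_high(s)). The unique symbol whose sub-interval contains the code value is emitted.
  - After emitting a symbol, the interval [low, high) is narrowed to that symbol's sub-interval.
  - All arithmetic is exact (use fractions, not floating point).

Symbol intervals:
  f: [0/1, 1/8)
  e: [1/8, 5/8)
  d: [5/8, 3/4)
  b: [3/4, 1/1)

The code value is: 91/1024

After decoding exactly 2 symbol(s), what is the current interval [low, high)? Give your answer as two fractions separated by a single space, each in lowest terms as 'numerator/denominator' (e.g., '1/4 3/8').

Step 1: interval [0/1, 1/1), width = 1/1 - 0/1 = 1/1
  'f': [0/1 + 1/1*0/1, 0/1 + 1/1*1/8) = [0/1, 1/8) <- contains code 91/1024
  'e': [0/1 + 1/1*1/8, 0/1 + 1/1*5/8) = [1/8, 5/8)
  'd': [0/1 + 1/1*5/8, 0/1 + 1/1*3/4) = [5/8, 3/4)
  'b': [0/1 + 1/1*3/4, 0/1 + 1/1*1/1) = [3/4, 1/1)
  emit 'f', narrow to [0/1, 1/8)
Step 2: interval [0/1, 1/8), width = 1/8 - 0/1 = 1/8
  'f': [0/1 + 1/8*0/1, 0/1 + 1/8*1/8) = [0/1, 1/64)
  'e': [0/1 + 1/8*1/8, 0/1 + 1/8*5/8) = [1/64, 5/64)
  'd': [0/1 + 1/8*5/8, 0/1 + 1/8*3/4) = [5/64, 3/32) <- contains code 91/1024
  'b': [0/1 + 1/8*3/4, 0/1 + 1/8*1/1) = [3/32, 1/8)
  emit 'd', narrow to [5/64, 3/32)

Answer: 5/64 3/32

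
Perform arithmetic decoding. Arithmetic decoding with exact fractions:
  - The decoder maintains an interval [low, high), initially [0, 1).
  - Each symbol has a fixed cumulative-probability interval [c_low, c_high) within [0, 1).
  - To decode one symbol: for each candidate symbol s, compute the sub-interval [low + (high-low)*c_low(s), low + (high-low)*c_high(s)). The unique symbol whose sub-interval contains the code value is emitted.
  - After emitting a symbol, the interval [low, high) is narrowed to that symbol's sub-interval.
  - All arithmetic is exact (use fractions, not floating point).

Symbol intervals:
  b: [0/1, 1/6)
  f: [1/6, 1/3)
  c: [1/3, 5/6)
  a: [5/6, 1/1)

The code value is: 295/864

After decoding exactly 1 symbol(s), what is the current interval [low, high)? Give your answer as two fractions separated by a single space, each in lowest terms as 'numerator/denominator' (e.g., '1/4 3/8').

Answer: 1/3 5/6

Derivation:
Step 1: interval [0/1, 1/1), width = 1/1 - 0/1 = 1/1
  'b': [0/1 + 1/1*0/1, 0/1 + 1/1*1/6) = [0/1, 1/6)
  'f': [0/1 + 1/1*1/6, 0/1 + 1/1*1/3) = [1/6, 1/3)
  'c': [0/1 + 1/1*1/3, 0/1 + 1/1*5/6) = [1/3, 5/6) <- contains code 295/864
  'a': [0/1 + 1/1*5/6, 0/1 + 1/1*1/1) = [5/6, 1/1)
  emit 'c', narrow to [1/3, 5/6)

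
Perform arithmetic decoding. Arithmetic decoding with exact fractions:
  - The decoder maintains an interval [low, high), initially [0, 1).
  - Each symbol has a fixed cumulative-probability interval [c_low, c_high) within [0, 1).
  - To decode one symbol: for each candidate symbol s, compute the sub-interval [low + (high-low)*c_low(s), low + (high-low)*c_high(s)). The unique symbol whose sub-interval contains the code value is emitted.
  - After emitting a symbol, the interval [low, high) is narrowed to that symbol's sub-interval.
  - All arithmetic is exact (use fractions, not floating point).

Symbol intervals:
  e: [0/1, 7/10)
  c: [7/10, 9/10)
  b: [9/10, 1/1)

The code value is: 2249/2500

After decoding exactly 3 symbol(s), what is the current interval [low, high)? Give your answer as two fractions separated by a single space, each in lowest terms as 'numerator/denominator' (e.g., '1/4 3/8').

Answer: 449/500 9/10

Derivation:
Step 1: interval [0/1, 1/1), width = 1/1 - 0/1 = 1/1
  'e': [0/1 + 1/1*0/1, 0/1 + 1/1*7/10) = [0/1, 7/10)
  'c': [0/1 + 1/1*7/10, 0/1 + 1/1*9/10) = [7/10, 9/10) <- contains code 2249/2500
  'b': [0/1 + 1/1*9/10, 0/1 + 1/1*1/1) = [9/10, 1/1)
  emit 'c', narrow to [7/10, 9/10)
Step 2: interval [7/10, 9/10), width = 9/10 - 7/10 = 1/5
  'e': [7/10 + 1/5*0/1, 7/10 + 1/5*7/10) = [7/10, 21/25)
  'c': [7/10 + 1/5*7/10, 7/10 + 1/5*9/10) = [21/25, 22/25)
  'b': [7/10 + 1/5*9/10, 7/10 + 1/5*1/1) = [22/25, 9/10) <- contains code 2249/2500
  emit 'b', narrow to [22/25, 9/10)
Step 3: interval [22/25, 9/10), width = 9/10 - 22/25 = 1/50
  'e': [22/25 + 1/50*0/1, 22/25 + 1/50*7/10) = [22/25, 447/500)
  'c': [22/25 + 1/50*7/10, 22/25 + 1/50*9/10) = [447/500, 449/500)
  'b': [22/25 + 1/50*9/10, 22/25 + 1/50*1/1) = [449/500, 9/10) <- contains code 2249/2500
  emit 'b', narrow to [449/500, 9/10)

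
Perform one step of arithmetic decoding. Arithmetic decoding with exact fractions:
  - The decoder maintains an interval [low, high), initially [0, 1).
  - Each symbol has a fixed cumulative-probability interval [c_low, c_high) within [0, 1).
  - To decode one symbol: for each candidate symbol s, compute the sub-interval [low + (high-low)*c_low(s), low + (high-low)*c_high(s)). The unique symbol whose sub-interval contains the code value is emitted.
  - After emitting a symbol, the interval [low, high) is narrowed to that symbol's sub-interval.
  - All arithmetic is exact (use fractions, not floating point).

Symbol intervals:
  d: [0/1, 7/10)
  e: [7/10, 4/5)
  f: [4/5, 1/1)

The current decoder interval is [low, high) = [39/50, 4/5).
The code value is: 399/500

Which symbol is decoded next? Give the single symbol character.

Interval width = high − low = 4/5 − 39/50 = 1/50
Scaled code = (code − low) / width = (399/500 − 39/50) / 1/50 = 9/10
  d: [0/1, 7/10) 
  e: [7/10, 4/5) 
  f: [4/5, 1/1) ← scaled code falls here ✓

Answer: f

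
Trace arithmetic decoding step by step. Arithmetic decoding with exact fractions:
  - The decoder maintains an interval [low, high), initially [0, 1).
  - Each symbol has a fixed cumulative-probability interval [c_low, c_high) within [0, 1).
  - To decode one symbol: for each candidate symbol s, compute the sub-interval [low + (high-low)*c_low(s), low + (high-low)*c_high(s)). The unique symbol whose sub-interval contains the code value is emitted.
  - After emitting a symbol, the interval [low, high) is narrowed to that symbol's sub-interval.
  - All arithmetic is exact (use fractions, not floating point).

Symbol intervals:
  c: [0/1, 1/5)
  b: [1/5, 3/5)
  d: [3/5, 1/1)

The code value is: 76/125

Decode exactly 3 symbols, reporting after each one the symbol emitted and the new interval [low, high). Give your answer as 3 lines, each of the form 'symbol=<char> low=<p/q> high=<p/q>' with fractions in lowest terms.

Step 1: interval [0/1, 1/1), width = 1/1 - 0/1 = 1/1
  'c': [0/1 + 1/1*0/1, 0/1 + 1/1*1/5) = [0/1, 1/5)
  'b': [0/1 + 1/1*1/5, 0/1 + 1/1*3/5) = [1/5, 3/5)
  'd': [0/1 + 1/1*3/5, 0/1 + 1/1*1/1) = [3/5, 1/1) <- contains code 76/125
  emit 'd', narrow to [3/5, 1/1)
Step 2: interval [3/5, 1/1), width = 1/1 - 3/5 = 2/5
  'c': [3/5 + 2/5*0/1, 3/5 + 2/5*1/5) = [3/5, 17/25) <- contains code 76/125
  'b': [3/5 + 2/5*1/5, 3/5 + 2/5*3/5) = [17/25, 21/25)
  'd': [3/5 + 2/5*3/5, 3/5 + 2/5*1/1) = [21/25, 1/1)
  emit 'c', narrow to [3/5, 17/25)
Step 3: interval [3/5, 17/25), width = 17/25 - 3/5 = 2/25
  'c': [3/5 + 2/25*0/1, 3/5 + 2/25*1/5) = [3/5, 77/125) <- contains code 76/125
  'b': [3/5 + 2/25*1/5, 3/5 + 2/25*3/5) = [77/125, 81/125)
  'd': [3/5 + 2/25*3/5, 3/5 + 2/25*1/1) = [81/125, 17/25)
  emit 'c', narrow to [3/5, 77/125)

Answer: symbol=d low=3/5 high=1/1
symbol=c low=3/5 high=17/25
symbol=c low=3/5 high=77/125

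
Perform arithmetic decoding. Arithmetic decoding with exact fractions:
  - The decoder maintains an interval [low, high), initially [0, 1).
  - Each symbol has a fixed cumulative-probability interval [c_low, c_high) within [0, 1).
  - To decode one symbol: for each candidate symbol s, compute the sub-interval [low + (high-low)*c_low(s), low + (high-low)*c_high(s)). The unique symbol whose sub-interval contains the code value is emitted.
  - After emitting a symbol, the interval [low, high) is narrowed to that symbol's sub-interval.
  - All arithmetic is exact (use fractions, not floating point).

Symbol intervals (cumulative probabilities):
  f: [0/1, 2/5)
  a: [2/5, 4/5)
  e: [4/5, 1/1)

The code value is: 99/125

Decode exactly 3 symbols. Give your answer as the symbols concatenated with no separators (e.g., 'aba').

Answer: aee

Derivation:
Step 1: interval [0/1, 1/1), width = 1/1 - 0/1 = 1/1
  'f': [0/1 + 1/1*0/1, 0/1 + 1/1*2/5) = [0/1, 2/5)
  'a': [0/1 + 1/1*2/5, 0/1 + 1/1*4/5) = [2/5, 4/5) <- contains code 99/125
  'e': [0/1 + 1/1*4/5, 0/1 + 1/1*1/1) = [4/5, 1/1)
  emit 'a', narrow to [2/5, 4/5)
Step 2: interval [2/5, 4/5), width = 4/5 - 2/5 = 2/5
  'f': [2/5 + 2/5*0/1, 2/5 + 2/5*2/5) = [2/5, 14/25)
  'a': [2/5 + 2/5*2/5, 2/5 + 2/5*4/5) = [14/25, 18/25)
  'e': [2/5 + 2/5*4/5, 2/5 + 2/5*1/1) = [18/25, 4/5) <- contains code 99/125
  emit 'e', narrow to [18/25, 4/5)
Step 3: interval [18/25, 4/5), width = 4/5 - 18/25 = 2/25
  'f': [18/25 + 2/25*0/1, 18/25 + 2/25*2/5) = [18/25, 94/125)
  'a': [18/25 + 2/25*2/5, 18/25 + 2/25*4/5) = [94/125, 98/125)
  'e': [18/25 + 2/25*4/5, 18/25 + 2/25*1/1) = [98/125, 4/5) <- contains code 99/125
  emit 'e', narrow to [98/125, 4/5)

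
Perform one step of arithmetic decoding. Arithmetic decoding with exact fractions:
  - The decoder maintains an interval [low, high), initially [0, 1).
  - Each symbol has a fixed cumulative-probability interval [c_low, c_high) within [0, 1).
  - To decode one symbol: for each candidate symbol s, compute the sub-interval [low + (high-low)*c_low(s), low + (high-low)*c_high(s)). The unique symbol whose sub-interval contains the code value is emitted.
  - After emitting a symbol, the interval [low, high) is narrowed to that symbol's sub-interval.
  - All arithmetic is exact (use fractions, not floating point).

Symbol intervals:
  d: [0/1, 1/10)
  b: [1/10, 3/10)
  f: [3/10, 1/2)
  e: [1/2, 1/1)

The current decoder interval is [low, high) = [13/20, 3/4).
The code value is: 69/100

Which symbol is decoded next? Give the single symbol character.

Interval width = high − low = 3/4 − 13/20 = 1/10
Scaled code = (code − low) / width = (69/100 − 13/20) / 1/10 = 2/5
  d: [0/1, 1/10) 
  b: [1/10, 3/10) 
  f: [3/10, 1/2) ← scaled code falls here ✓
  e: [1/2, 1/1) 

Answer: f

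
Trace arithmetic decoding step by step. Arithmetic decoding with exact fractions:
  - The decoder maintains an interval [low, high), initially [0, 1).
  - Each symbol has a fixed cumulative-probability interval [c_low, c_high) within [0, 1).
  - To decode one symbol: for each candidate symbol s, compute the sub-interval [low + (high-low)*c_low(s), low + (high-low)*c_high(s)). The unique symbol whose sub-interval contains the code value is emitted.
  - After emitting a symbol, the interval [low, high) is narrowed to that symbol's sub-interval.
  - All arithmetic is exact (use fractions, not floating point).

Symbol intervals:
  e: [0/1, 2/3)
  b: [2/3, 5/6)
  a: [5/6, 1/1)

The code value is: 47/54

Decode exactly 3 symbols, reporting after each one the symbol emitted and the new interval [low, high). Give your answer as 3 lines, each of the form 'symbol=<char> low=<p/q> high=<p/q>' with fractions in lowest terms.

Step 1: interval [0/1, 1/1), width = 1/1 - 0/1 = 1/1
  'e': [0/1 + 1/1*0/1, 0/1 + 1/1*2/3) = [0/1, 2/3)
  'b': [0/1 + 1/1*2/3, 0/1 + 1/1*5/6) = [2/3, 5/6)
  'a': [0/1 + 1/1*5/6, 0/1 + 1/1*1/1) = [5/6, 1/1) <- contains code 47/54
  emit 'a', narrow to [5/6, 1/1)
Step 2: interval [5/6, 1/1), width = 1/1 - 5/6 = 1/6
  'e': [5/6 + 1/6*0/1, 5/6 + 1/6*2/3) = [5/6, 17/18) <- contains code 47/54
  'b': [5/6 + 1/6*2/3, 5/6 + 1/6*5/6) = [17/18, 35/36)
  'a': [5/6 + 1/6*5/6, 5/6 + 1/6*1/1) = [35/36, 1/1)
  emit 'e', narrow to [5/6, 17/18)
Step 3: interval [5/6, 17/18), width = 17/18 - 5/6 = 1/9
  'e': [5/6 + 1/9*0/1, 5/6 + 1/9*2/3) = [5/6, 49/54) <- contains code 47/54
  'b': [5/6 + 1/9*2/3, 5/6 + 1/9*5/6) = [49/54, 25/27)
  'a': [5/6 + 1/9*5/6, 5/6 + 1/9*1/1) = [25/27, 17/18)
  emit 'e', narrow to [5/6, 49/54)

Answer: symbol=a low=5/6 high=1/1
symbol=e low=5/6 high=17/18
symbol=e low=5/6 high=49/54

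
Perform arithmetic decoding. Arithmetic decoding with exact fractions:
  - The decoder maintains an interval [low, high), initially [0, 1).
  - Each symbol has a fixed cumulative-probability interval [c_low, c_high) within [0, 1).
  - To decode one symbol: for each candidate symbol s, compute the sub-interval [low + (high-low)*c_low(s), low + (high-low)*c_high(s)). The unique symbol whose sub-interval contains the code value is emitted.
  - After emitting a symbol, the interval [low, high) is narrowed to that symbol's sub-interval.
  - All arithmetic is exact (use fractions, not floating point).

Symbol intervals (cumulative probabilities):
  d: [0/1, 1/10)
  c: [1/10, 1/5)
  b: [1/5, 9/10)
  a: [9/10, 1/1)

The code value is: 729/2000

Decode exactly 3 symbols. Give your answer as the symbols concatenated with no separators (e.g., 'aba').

Answer: bbd

Derivation:
Step 1: interval [0/1, 1/1), width = 1/1 - 0/1 = 1/1
  'd': [0/1 + 1/1*0/1, 0/1 + 1/1*1/10) = [0/1, 1/10)
  'c': [0/1 + 1/1*1/10, 0/1 + 1/1*1/5) = [1/10, 1/5)
  'b': [0/1 + 1/1*1/5, 0/1 + 1/1*9/10) = [1/5, 9/10) <- contains code 729/2000
  'a': [0/1 + 1/1*9/10, 0/1 + 1/1*1/1) = [9/10, 1/1)
  emit 'b', narrow to [1/5, 9/10)
Step 2: interval [1/5, 9/10), width = 9/10 - 1/5 = 7/10
  'd': [1/5 + 7/10*0/1, 1/5 + 7/10*1/10) = [1/5, 27/100)
  'c': [1/5 + 7/10*1/10, 1/5 + 7/10*1/5) = [27/100, 17/50)
  'b': [1/5 + 7/10*1/5, 1/5 + 7/10*9/10) = [17/50, 83/100) <- contains code 729/2000
  'a': [1/5 + 7/10*9/10, 1/5 + 7/10*1/1) = [83/100, 9/10)
  emit 'b', narrow to [17/50, 83/100)
Step 3: interval [17/50, 83/100), width = 83/100 - 17/50 = 49/100
  'd': [17/50 + 49/100*0/1, 17/50 + 49/100*1/10) = [17/50, 389/1000) <- contains code 729/2000
  'c': [17/50 + 49/100*1/10, 17/50 + 49/100*1/5) = [389/1000, 219/500)
  'b': [17/50 + 49/100*1/5, 17/50 + 49/100*9/10) = [219/500, 781/1000)
  'a': [17/50 + 49/100*9/10, 17/50 + 49/100*1/1) = [781/1000, 83/100)
  emit 'd', narrow to [17/50, 389/1000)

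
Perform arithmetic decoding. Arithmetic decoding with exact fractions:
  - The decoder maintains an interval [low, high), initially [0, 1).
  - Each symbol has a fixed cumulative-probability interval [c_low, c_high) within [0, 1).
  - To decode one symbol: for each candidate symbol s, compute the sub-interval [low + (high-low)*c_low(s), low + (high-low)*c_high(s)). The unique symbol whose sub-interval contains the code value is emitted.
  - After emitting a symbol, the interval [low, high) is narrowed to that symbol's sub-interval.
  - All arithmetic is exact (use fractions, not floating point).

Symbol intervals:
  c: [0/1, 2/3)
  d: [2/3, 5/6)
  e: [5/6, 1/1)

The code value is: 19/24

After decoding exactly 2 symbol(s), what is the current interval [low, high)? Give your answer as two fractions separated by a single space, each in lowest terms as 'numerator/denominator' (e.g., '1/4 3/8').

Answer: 7/9 29/36

Derivation:
Step 1: interval [0/1, 1/1), width = 1/1 - 0/1 = 1/1
  'c': [0/1 + 1/1*0/1, 0/1 + 1/1*2/3) = [0/1, 2/3)
  'd': [0/1 + 1/1*2/3, 0/1 + 1/1*5/6) = [2/3, 5/6) <- contains code 19/24
  'e': [0/1 + 1/1*5/6, 0/1 + 1/1*1/1) = [5/6, 1/1)
  emit 'd', narrow to [2/3, 5/6)
Step 2: interval [2/3, 5/6), width = 5/6 - 2/3 = 1/6
  'c': [2/3 + 1/6*0/1, 2/3 + 1/6*2/3) = [2/3, 7/9)
  'd': [2/3 + 1/6*2/3, 2/3 + 1/6*5/6) = [7/9, 29/36) <- contains code 19/24
  'e': [2/3 + 1/6*5/6, 2/3 + 1/6*1/1) = [29/36, 5/6)
  emit 'd', narrow to [7/9, 29/36)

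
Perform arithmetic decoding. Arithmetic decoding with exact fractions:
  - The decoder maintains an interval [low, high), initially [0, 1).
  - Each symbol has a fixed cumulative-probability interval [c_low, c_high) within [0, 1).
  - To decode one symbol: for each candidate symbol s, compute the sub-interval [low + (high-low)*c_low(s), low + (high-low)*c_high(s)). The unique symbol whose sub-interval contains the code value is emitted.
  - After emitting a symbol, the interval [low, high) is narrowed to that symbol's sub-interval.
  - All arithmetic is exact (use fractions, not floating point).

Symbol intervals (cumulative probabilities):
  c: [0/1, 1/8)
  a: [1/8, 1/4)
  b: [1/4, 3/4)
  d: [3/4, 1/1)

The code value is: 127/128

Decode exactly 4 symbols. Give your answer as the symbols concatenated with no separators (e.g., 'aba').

Answer: dddb

Derivation:
Step 1: interval [0/1, 1/1), width = 1/1 - 0/1 = 1/1
  'c': [0/1 + 1/1*0/1, 0/1 + 1/1*1/8) = [0/1, 1/8)
  'a': [0/1 + 1/1*1/8, 0/1 + 1/1*1/4) = [1/8, 1/4)
  'b': [0/1 + 1/1*1/4, 0/1 + 1/1*3/4) = [1/4, 3/4)
  'd': [0/1 + 1/1*3/4, 0/1 + 1/1*1/1) = [3/4, 1/1) <- contains code 127/128
  emit 'd', narrow to [3/4, 1/1)
Step 2: interval [3/4, 1/1), width = 1/1 - 3/4 = 1/4
  'c': [3/4 + 1/4*0/1, 3/4 + 1/4*1/8) = [3/4, 25/32)
  'a': [3/4 + 1/4*1/8, 3/4 + 1/4*1/4) = [25/32, 13/16)
  'b': [3/4 + 1/4*1/4, 3/4 + 1/4*3/4) = [13/16, 15/16)
  'd': [3/4 + 1/4*3/4, 3/4 + 1/4*1/1) = [15/16, 1/1) <- contains code 127/128
  emit 'd', narrow to [15/16, 1/1)
Step 3: interval [15/16, 1/1), width = 1/1 - 15/16 = 1/16
  'c': [15/16 + 1/16*0/1, 15/16 + 1/16*1/8) = [15/16, 121/128)
  'a': [15/16 + 1/16*1/8, 15/16 + 1/16*1/4) = [121/128, 61/64)
  'b': [15/16 + 1/16*1/4, 15/16 + 1/16*3/4) = [61/64, 63/64)
  'd': [15/16 + 1/16*3/4, 15/16 + 1/16*1/1) = [63/64, 1/1) <- contains code 127/128
  emit 'd', narrow to [63/64, 1/1)
Step 4: interval [63/64, 1/1), width = 1/1 - 63/64 = 1/64
  'c': [63/64 + 1/64*0/1, 63/64 + 1/64*1/8) = [63/64, 505/512)
  'a': [63/64 + 1/64*1/8, 63/64 + 1/64*1/4) = [505/512, 253/256)
  'b': [63/64 + 1/64*1/4, 63/64 + 1/64*3/4) = [253/256, 255/256) <- contains code 127/128
  'd': [63/64 + 1/64*3/4, 63/64 + 1/64*1/1) = [255/256, 1/1)
  emit 'b', narrow to [253/256, 255/256)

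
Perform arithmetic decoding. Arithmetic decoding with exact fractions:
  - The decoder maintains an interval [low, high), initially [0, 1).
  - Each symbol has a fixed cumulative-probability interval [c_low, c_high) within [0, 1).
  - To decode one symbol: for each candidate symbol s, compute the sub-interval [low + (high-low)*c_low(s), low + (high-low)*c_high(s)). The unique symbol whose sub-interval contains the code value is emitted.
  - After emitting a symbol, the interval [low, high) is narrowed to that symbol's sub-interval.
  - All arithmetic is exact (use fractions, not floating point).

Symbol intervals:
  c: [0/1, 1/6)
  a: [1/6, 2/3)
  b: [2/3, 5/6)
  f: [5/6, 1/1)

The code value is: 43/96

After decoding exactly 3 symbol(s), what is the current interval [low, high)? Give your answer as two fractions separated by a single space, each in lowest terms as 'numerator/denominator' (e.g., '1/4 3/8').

Step 1: interval [0/1, 1/1), width = 1/1 - 0/1 = 1/1
  'c': [0/1 + 1/1*0/1, 0/1 + 1/1*1/6) = [0/1, 1/6)
  'a': [0/1 + 1/1*1/6, 0/1 + 1/1*2/3) = [1/6, 2/3) <- contains code 43/96
  'b': [0/1 + 1/1*2/3, 0/1 + 1/1*5/6) = [2/3, 5/6)
  'f': [0/1 + 1/1*5/6, 0/1 + 1/1*1/1) = [5/6, 1/1)
  emit 'a', narrow to [1/6, 2/3)
Step 2: interval [1/6, 2/3), width = 2/3 - 1/6 = 1/2
  'c': [1/6 + 1/2*0/1, 1/6 + 1/2*1/6) = [1/6, 1/4)
  'a': [1/6 + 1/2*1/6, 1/6 + 1/2*2/3) = [1/4, 1/2) <- contains code 43/96
  'b': [1/6 + 1/2*2/3, 1/6 + 1/2*5/6) = [1/2, 7/12)
  'f': [1/6 + 1/2*5/6, 1/6 + 1/2*1/1) = [7/12, 2/3)
  emit 'a', narrow to [1/4, 1/2)
Step 3: interval [1/4, 1/2), width = 1/2 - 1/4 = 1/4
  'c': [1/4 + 1/4*0/1, 1/4 + 1/4*1/6) = [1/4, 7/24)
  'a': [1/4 + 1/4*1/6, 1/4 + 1/4*2/3) = [7/24, 5/12)
  'b': [1/4 + 1/4*2/3, 1/4 + 1/4*5/6) = [5/12, 11/24) <- contains code 43/96
  'f': [1/4 + 1/4*5/6, 1/4 + 1/4*1/1) = [11/24, 1/2)
  emit 'b', narrow to [5/12, 11/24)

Answer: 5/12 11/24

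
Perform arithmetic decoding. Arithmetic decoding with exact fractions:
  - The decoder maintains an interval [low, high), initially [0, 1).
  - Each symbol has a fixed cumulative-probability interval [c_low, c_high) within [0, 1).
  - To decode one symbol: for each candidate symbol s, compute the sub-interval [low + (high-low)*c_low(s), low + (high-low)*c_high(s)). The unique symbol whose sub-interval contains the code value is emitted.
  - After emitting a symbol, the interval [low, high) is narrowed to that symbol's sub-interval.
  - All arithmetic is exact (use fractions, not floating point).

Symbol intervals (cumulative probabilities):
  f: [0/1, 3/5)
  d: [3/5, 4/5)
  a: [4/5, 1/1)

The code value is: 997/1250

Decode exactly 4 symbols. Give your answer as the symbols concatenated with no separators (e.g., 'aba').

Step 1: interval [0/1, 1/1), width = 1/1 - 0/1 = 1/1
  'f': [0/1 + 1/1*0/1, 0/1 + 1/1*3/5) = [0/1, 3/5)
  'd': [0/1 + 1/1*3/5, 0/1 + 1/1*4/5) = [3/5, 4/5) <- contains code 997/1250
  'a': [0/1 + 1/1*4/5, 0/1 + 1/1*1/1) = [4/5, 1/1)
  emit 'd', narrow to [3/5, 4/5)
Step 2: interval [3/5, 4/5), width = 4/5 - 3/5 = 1/5
  'f': [3/5 + 1/5*0/1, 3/5 + 1/5*3/5) = [3/5, 18/25)
  'd': [3/5 + 1/5*3/5, 3/5 + 1/5*4/5) = [18/25, 19/25)
  'a': [3/5 + 1/5*4/5, 3/5 + 1/5*1/1) = [19/25, 4/5) <- contains code 997/1250
  emit 'a', narrow to [19/25, 4/5)
Step 3: interval [19/25, 4/5), width = 4/5 - 19/25 = 1/25
  'f': [19/25 + 1/25*0/1, 19/25 + 1/25*3/5) = [19/25, 98/125)
  'd': [19/25 + 1/25*3/5, 19/25 + 1/25*4/5) = [98/125, 99/125)
  'a': [19/25 + 1/25*4/5, 19/25 + 1/25*1/1) = [99/125, 4/5) <- contains code 997/1250
  emit 'a', narrow to [99/125, 4/5)
Step 4: interval [99/125, 4/5), width = 4/5 - 99/125 = 1/125
  'f': [99/125 + 1/125*0/1, 99/125 + 1/125*3/5) = [99/125, 498/625)
  'd': [99/125 + 1/125*3/5, 99/125 + 1/125*4/5) = [498/625, 499/625) <- contains code 997/1250
  'a': [99/125 + 1/125*4/5, 99/125 + 1/125*1/1) = [499/625, 4/5)
  emit 'd', narrow to [498/625, 499/625)

Answer: daad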